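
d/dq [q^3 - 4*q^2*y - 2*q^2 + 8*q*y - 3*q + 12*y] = 3*q^2 - 8*q*y - 4*q + 8*y - 3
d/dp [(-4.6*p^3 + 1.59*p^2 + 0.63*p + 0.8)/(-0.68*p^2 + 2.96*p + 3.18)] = (3.128*p^4 - 27.232*p^3 - 38.7492*p^2 + 11.2004*p - 0.3646)/(0.4624*p^4 - 4.0256*p^3 + 4.4368*p^2 + 18.8256*p + 10.1124)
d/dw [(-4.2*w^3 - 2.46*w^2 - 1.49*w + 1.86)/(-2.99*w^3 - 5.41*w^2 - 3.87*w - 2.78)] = (15.3666*w^4 + 23.5978*w^3 + 53.1715*w^2 + 33.8028*w + 11.3404)/(8.9401*w^6 + 32.3518*w^5 + 52.4107*w^4 + 58.4978*w^3 + 45.0565*w^2 + 21.5172*w + 7.7284)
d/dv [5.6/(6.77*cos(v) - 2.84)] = 37.912*sin(v)/(6.77*cos(v) - 2.84)^2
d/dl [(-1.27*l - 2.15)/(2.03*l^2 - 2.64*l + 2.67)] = (2.5781*l^2 + 8.729*l - 9.0669)/(4.1209*l^4 - 10.7184*l^3 + 17.8098*l^2 - 14.0976*l + 7.1289)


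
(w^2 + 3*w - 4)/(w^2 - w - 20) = (w - 1)/(w - 5)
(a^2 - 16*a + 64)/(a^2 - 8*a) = (a - 8)/a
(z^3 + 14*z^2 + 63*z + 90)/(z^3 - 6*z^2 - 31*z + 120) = (z^2 + 9*z + 18)/(z^2 - 11*z + 24)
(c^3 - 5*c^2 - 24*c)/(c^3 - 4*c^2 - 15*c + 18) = c*(c - 8)/(c^2 - 7*c + 6)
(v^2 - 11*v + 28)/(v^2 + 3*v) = (v^2 - 11*v + 28)/(v*(v + 3))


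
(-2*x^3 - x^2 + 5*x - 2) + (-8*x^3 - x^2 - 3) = -10*x^3 - 2*x^2 + 5*x - 5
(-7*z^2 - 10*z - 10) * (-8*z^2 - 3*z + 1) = 56*z^4 + 101*z^3 + 103*z^2 + 20*z - 10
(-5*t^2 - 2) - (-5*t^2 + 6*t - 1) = -6*t - 1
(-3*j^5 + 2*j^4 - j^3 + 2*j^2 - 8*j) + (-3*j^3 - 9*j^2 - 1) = -3*j^5 + 2*j^4 - 4*j^3 - 7*j^2 - 8*j - 1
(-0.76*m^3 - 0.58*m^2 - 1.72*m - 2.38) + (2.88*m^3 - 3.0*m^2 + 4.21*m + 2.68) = 2.12*m^3 - 3.58*m^2 + 2.49*m + 0.3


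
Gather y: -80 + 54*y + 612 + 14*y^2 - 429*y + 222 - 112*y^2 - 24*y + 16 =-98*y^2 - 399*y + 770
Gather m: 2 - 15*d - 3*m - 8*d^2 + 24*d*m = -8*d^2 - 15*d + m*(24*d - 3) + 2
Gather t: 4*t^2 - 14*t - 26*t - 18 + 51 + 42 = 4*t^2 - 40*t + 75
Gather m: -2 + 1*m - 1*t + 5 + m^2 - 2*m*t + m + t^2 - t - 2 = m^2 + m*(2 - 2*t) + t^2 - 2*t + 1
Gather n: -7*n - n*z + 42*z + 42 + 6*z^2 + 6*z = n*(-z - 7) + 6*z^2 + 48*z + 42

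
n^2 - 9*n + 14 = (n - 7)*(n - 2)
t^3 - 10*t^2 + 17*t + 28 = (t - 7)*(t - 4)*(t + 1)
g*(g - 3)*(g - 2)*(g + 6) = g^4 + g^3 - 24*g^2 + 36*g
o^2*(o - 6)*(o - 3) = o^4 - 9*o^3 + 18*o^2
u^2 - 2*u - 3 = (u - 3)*(u + 1)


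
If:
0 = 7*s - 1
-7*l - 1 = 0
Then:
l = -1/7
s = 1/7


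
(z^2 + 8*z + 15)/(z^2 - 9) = (z + 5)/(z - 3)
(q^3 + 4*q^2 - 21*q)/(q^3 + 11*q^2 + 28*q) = (q - 3)/(q + 4)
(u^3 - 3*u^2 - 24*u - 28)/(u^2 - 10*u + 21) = (u^2 + 4*u + 4)/(u - 3)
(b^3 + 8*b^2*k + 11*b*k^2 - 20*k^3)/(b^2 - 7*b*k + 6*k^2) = (b^2 + 9*b*k + 20*k^2)/(b - 6*k)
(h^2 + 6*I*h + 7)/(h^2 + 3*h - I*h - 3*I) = (h + 7*I)/(h + 3)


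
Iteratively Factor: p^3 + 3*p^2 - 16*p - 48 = (p + 4)*(p^2 - p - 12) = (p - 4)*(p + 4)*(p + 3)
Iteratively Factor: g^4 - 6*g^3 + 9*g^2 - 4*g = (g)*(g^3 - 6*g^2 + 9*g - 4) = g*(g - 4)*(g^2 - 2*g + 1) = g*(g - 4)*(g - 1)*(g - 1)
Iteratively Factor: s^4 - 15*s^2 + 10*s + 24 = (s - 3)*(s^3 + 3*s^2 - 6*s - 8) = (s - 3)*(s - 2)*(s^2 + 5*s + 4) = (s - 3)*(s - 2)*(s + 4)*(s + 1)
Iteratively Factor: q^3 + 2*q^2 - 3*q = (q + 3)*(q^2 - q) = (q - 1)*(q + 3)*(q)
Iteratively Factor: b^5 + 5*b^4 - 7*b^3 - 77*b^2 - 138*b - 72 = (b + 2)*(b^4 + 3*b^3 - 13*b^2 - 51*b - 36) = (b - 4)*(b + 2)*(b^3 + 7*b^2 + 15*b + 9) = (b - 4)*(b + 2)*(b + 3)*(b^2 + 4*b + 3) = (b - 4)*(b + 1)*(b + 2)*(b + 3)*(b + 3)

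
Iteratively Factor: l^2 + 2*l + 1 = (l + 1)*(l + 1)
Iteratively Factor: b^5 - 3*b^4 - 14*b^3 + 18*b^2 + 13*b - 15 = (b - 1)*(b^4 - 2*b^3 - 16*b^2 + 2*b + 15) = (b - 1)^2*(b^3 - b^2 - 17*b - 15) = (b - 1)^2*(b + 3)*(b^2 - 4*b - 5) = (b - 5)*(b - 1)^2*(b + 3)*(b + 1)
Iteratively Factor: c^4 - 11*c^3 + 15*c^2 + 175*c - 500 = (c + 4)*(c^3 - 15*c^2 + 75*c - 125) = (c - 5)*(c + 4)*(c^2 - 10*c + 25) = (c - 5)^2*(c + 4)*(c - 5)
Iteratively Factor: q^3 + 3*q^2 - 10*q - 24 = (q + 2)*(q^2 + q - 12) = (q - 3)*(q + 2)*(q + 4)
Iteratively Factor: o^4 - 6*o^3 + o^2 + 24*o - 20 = (o - 2)*(o^3 - 4*o^2 - 7*o + 10) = (o - 2)*(o + 2)*(o^2 - 6*o + 5) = (o - 5)*(o - 2)*(o + 2)*(o - 1)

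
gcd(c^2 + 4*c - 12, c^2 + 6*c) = c + 6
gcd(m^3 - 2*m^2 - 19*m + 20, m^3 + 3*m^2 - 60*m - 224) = m + 4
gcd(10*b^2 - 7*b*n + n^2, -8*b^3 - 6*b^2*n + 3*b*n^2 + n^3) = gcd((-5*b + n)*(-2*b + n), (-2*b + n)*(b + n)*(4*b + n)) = 2*b - n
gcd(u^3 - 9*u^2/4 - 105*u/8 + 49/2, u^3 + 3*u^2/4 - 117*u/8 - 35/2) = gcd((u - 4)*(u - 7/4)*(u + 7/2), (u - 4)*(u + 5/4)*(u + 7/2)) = u^2 - u/2 - 14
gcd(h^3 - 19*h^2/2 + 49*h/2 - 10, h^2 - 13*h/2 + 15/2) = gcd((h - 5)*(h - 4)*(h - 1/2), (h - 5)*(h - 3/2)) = h - 5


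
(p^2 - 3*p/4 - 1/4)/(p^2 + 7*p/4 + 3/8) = 2*(p - 1)/(2*p + 3)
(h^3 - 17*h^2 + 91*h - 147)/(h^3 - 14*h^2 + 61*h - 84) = (h - 7)/(h - 4)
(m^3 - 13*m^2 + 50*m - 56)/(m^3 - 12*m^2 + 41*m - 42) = (m - 4)/(m - 3)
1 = 1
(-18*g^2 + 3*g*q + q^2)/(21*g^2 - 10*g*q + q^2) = (6*g + q)/(-7*g + q)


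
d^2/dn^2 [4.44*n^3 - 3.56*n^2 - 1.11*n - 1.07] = 26.64*n - 7.12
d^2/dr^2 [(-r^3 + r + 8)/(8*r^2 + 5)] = 2*(104*r^3 + 1536*r^2 - 195*r - 320)/(512*r^6 + 960*r^4 + 600*r^2 + 125)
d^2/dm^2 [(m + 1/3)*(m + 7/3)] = 2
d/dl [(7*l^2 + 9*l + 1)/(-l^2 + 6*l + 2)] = 3*(17*l^2 + 10*l + 4)/(l^4 - 12*l^3 + 32*l^2 + 24*l + 4)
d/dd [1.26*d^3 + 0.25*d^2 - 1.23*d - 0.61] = 3.78*d^2 + 0.5*d - 1.23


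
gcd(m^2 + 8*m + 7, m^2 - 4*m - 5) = m + 1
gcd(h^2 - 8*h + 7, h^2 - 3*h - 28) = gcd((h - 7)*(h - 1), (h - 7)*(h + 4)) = h - 7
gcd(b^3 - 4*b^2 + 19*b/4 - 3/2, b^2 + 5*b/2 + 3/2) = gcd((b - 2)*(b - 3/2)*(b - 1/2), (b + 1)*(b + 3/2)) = 1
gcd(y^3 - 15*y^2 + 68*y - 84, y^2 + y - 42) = y - 6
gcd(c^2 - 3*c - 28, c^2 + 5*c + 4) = c + 4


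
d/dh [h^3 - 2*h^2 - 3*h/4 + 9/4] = 3*h^2 - 4*h - 3/4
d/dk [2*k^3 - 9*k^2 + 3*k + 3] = 6*k^2 - 18*k + 3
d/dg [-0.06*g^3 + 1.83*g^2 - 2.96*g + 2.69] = -0.18*g^2 + 3.66*g - 2.96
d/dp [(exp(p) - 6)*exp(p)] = 2*(exp(p) - 3)*exp(p)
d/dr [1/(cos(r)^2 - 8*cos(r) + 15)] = 2*(cos(r) - 4)*sin(r)/(cos(r)^2 - 8*cos(r) + 15)^2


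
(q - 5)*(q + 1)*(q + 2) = q^3 - 2*q^2 - 13*q - 10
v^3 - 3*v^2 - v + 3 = (v - 3)*(v - 1)*(v + 1)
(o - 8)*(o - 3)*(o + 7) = o^3 - 4*o^2 - 53*o + 168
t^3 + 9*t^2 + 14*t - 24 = (t - 1)*(t + 4)*(t + 6)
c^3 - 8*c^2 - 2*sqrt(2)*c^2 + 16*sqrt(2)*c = c*(c - 8)*(c - 2*sqrt(2))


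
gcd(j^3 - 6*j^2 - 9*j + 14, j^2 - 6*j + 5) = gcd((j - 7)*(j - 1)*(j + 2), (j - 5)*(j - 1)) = j - 1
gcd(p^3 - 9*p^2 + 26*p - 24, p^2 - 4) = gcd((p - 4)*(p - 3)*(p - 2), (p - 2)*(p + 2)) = p - 2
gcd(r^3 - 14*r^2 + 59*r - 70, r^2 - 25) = r - 5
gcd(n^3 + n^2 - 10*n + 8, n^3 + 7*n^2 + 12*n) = n + 4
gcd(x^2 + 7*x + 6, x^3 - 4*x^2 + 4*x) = 1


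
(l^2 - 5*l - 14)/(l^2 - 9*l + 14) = (l + 2)/(l - 2)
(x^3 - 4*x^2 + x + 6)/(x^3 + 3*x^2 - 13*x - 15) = (x - 2)/(x + 5)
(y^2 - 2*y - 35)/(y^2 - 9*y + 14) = (y + 5)/(y - 2)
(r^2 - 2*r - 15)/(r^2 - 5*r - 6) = (-r^2 + 2*r + 15)/(-r^2 + 5*r + 6)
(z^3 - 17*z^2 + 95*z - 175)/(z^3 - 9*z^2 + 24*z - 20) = (z^2 - 12*z + 35)/(z^2 - 4*z + 4)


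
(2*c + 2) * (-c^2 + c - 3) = -2*c^3 - 4*c - 6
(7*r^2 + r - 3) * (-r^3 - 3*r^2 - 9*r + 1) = -7*r^5 - 22*r^4 - 63*r^3 + 7*r^2 + 28*r - 3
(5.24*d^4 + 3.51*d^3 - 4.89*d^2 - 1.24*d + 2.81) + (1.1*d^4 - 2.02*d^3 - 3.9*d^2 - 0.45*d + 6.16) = 6.34*d^4 + 1.49*d^3 - 8.79*d^2 - 1.69*d + 8.97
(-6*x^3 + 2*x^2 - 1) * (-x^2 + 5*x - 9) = 6*x^5 - 32*x^4 + 64*x^3 - 17*x^2 - 5*x + 9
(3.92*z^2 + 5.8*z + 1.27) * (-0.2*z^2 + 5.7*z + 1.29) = -0.784*z^4 + 21.184*z^3 + 37.8628*z^2 + 14.721*z + 1.6383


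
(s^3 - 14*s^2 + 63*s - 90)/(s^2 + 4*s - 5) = (s^3 - 14*s^2 + 63*s - 90)/(s^2 + 4*s - 5)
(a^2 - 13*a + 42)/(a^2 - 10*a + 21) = (a - 6)/(a - 3)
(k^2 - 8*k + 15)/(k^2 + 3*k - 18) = (k - 5)/(k + 6)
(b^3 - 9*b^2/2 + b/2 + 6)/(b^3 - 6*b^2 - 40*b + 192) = (2*b^2 - b - 3)/(2*(b^2 - 2*b - 48))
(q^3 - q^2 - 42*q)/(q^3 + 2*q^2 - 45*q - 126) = q/(q + 3)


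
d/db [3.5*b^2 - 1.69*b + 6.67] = 7.0*b - 1.69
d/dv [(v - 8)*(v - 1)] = 2*v - 9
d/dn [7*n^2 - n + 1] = 14*n - 1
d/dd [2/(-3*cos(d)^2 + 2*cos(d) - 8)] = 4*(1 - 3*cos(d))*sin(d)/(3*cos(d)^2 - 2*cos(d) + 8)^2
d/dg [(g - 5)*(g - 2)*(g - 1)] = 3*g^2 - 16*g + 17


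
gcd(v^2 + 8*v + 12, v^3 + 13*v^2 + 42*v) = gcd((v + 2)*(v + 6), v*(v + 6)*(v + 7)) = v + 6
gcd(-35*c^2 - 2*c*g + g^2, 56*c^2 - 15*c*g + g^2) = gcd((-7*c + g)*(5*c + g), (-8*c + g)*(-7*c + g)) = 7*c - g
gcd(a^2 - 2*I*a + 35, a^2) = 1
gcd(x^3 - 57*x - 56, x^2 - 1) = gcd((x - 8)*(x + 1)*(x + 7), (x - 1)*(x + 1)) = x + 1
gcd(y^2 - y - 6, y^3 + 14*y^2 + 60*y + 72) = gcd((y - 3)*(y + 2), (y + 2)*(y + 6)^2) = y + 2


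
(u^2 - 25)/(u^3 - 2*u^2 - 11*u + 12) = (u^2 - 25)/(u^3 - 2*u^2 - 11*u + 12)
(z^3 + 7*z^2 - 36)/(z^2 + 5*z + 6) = (z^2 + 4*z - 12)/(z + 2)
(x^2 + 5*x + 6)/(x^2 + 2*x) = (x + 3)/x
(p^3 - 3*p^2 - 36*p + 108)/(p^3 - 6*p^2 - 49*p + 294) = (p^2 + 3*p - 18)/(p^2 - 49)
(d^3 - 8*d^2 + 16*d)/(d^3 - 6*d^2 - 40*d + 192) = d*(d - 4)/(d^2 - 2*d - 48)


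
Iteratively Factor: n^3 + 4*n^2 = (n)*(n^2 + 4*n) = n^2*(n + 4)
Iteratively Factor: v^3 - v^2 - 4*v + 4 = (v - 2)*(v^2 + v - 2) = (v - 2)*(v - 1)*(v + 2)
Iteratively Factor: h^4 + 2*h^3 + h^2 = (h + 1)*(h^3 + h^2) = (h + 1)^2*(h^2) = h*(h + 1)^2*(h)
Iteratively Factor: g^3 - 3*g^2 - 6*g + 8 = (g - 4)*(g^2 + g - 2) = (g - 4)*(g - 1)*(g + 2)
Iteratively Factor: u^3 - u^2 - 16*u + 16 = (u - 1)*(u^2 - 16) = (u - 4)*(u - 1)*(u + 4)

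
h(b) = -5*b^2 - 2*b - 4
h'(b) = -10*b - 2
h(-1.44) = -11.49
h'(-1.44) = 12.40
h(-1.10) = -7.85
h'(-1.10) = 9.00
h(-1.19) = -8.70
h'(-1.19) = 9.90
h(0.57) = -6.76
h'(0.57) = -7.70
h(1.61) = -20.18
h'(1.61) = -18.10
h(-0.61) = -4.64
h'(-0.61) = 4.10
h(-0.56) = -4.45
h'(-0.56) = 3.60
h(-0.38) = -3.96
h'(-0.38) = 1.80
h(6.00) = -196.00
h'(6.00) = -62.00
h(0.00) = -4.00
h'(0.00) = -2.00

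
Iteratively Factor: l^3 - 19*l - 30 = (l + 2)*(l^2 - 2*l - 15) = (l + 2)*(l + 3)*(l - 5)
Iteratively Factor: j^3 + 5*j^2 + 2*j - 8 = (j + 4)*(j^2 + j - 2) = (j - 1)*(j + 4)*(j + 2)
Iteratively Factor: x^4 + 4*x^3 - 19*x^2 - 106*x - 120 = (x + 3)*(x^3 + x^2 - 22*x - 40) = (x - 5)*(x + 3)*(x^2 + 6*x + 8) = (x - 5)*(x + 2)*(x + 3)*(x + 4)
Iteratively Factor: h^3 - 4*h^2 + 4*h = (h - 2)*(h^2 - 2*h) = (h - 2)^2*(h)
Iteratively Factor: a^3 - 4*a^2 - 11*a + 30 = (a - 2)*(a^2 - 2*a - 15) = (a - 2)*(a + 3)*(a - 5)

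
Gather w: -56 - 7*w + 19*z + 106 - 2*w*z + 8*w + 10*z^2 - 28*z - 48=w*(1 - 2*z) + 10*z^2 - 9*z + 2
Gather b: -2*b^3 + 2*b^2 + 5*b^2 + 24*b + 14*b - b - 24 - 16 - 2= -2*b^3 + 7*b^2 + 37*b - 42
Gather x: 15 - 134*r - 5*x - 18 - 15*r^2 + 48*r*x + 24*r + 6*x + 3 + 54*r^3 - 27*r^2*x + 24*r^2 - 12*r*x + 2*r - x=54*r^3 + 9*r^2 - 108*r + x*(-27*r^2 + 36*r)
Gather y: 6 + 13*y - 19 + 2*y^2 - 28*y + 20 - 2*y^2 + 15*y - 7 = 0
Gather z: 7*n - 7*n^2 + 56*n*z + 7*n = -7*n^2 + 56*n*z + 14*n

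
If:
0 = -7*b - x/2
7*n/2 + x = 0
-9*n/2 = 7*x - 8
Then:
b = -1/10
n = -2/5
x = 7/5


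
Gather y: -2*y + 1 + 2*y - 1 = 0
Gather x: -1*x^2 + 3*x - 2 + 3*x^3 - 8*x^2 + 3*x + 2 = 3*x^3 - 9*x^2 + 6*x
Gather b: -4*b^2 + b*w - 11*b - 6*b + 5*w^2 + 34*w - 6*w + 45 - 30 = -4*b^2 + b*(w - 17) + 5*w^2 + 28*w + 15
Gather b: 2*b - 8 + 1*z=2*b + z - 8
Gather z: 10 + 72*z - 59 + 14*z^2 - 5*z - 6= 14*z^2 + 67*z - 55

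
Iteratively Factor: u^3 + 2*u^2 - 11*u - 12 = (u - 3)*(u^2 + 5*u + 4) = (u - 3)*(u + 1)*(u + 4)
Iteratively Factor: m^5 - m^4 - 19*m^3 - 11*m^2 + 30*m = (m)*(m^4 - m^3 - 19*m^2 - 11*m + 30) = m*(m - 5)*(m^3 + 4*m^2 + m - 6) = m*(m - 5)*(m + 3)*(m^2 + m - 2) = m*(m - 5)*(m + 2)*(m + 3)*(m - 1)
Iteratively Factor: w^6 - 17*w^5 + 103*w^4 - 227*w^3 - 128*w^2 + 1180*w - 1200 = (w - 3)*(w^5 - 14*w^4 + 61*w^3 - 44*w^2 - 260*w + 400) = (w - 5)*(w - 3)*(w^4 - 9*w^3 + 16*w^2 + 36*w - 80) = (w - 5)*(w - 3)*(w - 2)*(w^3 - 7*w^2 + 2*w + 40) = (w - 5)^2*(w - 3)*(w - 2)*(w^2 - 2*w - 8) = (w - 5)^2*(w - 3)*(w - 2)*(w + 2)*(w - 4)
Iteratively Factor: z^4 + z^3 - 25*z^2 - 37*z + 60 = (z - 5)*(z^3 + 6*z^2 + 5*z - 12) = (z - 5)*(z - 1)*(z^2 + 7*z + 12) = (z - 5)*(z - 1)*(z + 4)*(z + 3)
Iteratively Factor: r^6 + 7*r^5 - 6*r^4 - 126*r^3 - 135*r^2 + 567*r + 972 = (r + 3)*(r^5 + 4*r^4 - 18*r^3 - 72*r^2 + 81*r + 324) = (r + 3)*(r + 4)*(r^4 - 18*r^2 + 81) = (r + 3)^2*(r + 4)*(r^3 - 3*r^2 - 9*r + 27) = (r - 3)*(r + 3)^2*(r + 4)*(r^2 - 9) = (r - 3)*(r + 3)^3*(r + 4)*(r - 3)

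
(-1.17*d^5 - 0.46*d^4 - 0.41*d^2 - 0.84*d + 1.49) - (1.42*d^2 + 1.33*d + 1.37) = -1.17*d^5 - 0.46*d^4 - 1.83*d^2 - 2.17*d + 0.12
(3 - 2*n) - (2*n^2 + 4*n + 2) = -2*n^2 - 6*n + 1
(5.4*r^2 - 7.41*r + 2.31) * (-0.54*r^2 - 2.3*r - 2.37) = -2.916*r^4 - 8.4186*r^3 + 2.9976*r^2 + 12.2487*r - 5.4747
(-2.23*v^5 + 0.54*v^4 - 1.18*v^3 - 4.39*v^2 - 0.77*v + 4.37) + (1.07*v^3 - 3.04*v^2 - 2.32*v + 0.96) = -2.23*v^5 + 0.54*v^4 - 0.11*v^3 - 7.43*v^2 - 3.09*v + 5.33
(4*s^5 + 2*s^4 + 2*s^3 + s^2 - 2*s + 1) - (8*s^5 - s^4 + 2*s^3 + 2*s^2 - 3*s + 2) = -4*s^5 + 3*s^4 - s^2 + s - 1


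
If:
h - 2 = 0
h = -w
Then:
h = 2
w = -2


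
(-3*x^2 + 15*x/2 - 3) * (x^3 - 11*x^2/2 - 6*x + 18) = -3*x^5 + 24*x^4 - 105*x^3/4 - 165*x^2/2 + 153*x - 54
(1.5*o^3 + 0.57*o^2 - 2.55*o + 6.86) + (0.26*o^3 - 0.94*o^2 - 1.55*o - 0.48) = 1.76*o^3 - 0.37*o^2 - 4.1*o + 6.38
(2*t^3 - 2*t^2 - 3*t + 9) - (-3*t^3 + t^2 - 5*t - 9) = 5*t^3 - 3*t^2 + 2*t + 18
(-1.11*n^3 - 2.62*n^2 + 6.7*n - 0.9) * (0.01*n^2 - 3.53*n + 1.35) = -0.0111*n^5 + 3.8921*n^4 + 7.8171*n^3 - 27.197*n^2 + 12.222*n - 1.215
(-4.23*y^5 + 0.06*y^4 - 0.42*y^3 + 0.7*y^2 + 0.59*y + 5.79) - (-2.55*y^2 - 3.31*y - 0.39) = -4.23*y^5 + 0.06*y^4 - 0.42*y^3 + 3.25*y^2 + 3.9*y + 6.18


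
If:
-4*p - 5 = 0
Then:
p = -5/4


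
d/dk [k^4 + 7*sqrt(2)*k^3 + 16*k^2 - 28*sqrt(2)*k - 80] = 4*k^3 + 21*sqrt(2)*k^2 + 32*k - 28*sqrt(2)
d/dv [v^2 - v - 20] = 2*v - 1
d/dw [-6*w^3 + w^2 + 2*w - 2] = -18*w^2 + 2*w + 2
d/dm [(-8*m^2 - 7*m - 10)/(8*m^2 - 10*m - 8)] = (34*m^2 + 72*m - 11)/(16*m^4 - 40*m^3 - 7*m^2 + 40*m + 16)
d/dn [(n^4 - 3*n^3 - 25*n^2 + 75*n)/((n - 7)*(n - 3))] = (2*n^3 - 21*n^2 + 175)/(n^2 - 14*n + 49)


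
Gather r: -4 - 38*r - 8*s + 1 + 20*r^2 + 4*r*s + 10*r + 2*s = 20*r^2 + r*(4*s - 28) - 6*s - 3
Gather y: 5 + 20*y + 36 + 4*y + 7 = 24*y + 48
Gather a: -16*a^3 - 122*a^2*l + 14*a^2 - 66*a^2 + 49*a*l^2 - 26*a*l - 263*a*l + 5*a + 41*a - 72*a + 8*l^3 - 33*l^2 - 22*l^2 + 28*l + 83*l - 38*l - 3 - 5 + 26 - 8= -16*a^3 + a^2*(-122*l - 52) + a*(49*l^2 - 289*l - 26) + 8*l^3 - 55*l^2 + 73*l + 10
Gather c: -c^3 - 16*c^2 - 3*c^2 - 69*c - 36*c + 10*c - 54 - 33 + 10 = -c^3 - 19*c^2 - 95*c - 77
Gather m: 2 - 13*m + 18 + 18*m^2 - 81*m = 18*m^2 - 94*m + 20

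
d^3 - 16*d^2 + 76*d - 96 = (d - 8)*(d - 6)*(d - 2)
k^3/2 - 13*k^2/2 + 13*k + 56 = (k/2 + 1)*(k - 8)*(k - 7)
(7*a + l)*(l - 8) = 7*a*l - 56*a + l^2 - 8*l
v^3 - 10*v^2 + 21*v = v*(v - 7)*(v - 3)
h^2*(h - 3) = h^3 - 3*h^2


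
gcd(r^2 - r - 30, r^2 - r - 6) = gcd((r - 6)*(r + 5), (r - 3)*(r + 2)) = 1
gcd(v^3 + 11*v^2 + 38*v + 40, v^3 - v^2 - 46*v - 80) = v^2 + 7*v + 10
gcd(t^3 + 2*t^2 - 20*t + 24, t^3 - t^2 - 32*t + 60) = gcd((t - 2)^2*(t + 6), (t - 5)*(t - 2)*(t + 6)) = t^2 + 4*t - 12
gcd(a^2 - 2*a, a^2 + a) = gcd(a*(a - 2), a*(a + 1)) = a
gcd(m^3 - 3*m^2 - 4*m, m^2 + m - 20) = m - 4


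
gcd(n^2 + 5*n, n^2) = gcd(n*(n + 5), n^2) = n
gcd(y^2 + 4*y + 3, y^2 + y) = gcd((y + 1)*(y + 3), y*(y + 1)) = y + 1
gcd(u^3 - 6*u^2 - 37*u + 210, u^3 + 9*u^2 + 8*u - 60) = u + 6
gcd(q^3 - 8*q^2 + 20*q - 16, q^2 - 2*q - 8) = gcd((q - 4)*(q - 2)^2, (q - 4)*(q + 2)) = q - 4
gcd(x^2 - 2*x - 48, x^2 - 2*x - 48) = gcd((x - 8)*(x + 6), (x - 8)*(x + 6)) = x^2 - 2*x - 48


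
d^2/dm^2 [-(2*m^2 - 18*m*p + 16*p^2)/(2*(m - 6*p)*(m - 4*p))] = 2*p*(-m^3 + 48*m^2*p - 408*m*p^2 + 976*p^3)/(m^6 - 30*m^5*p + 372*m^4*p^2 - 2440*m^3*p^3 + 8928*m^2*p^4 - 17280*m*p^5 + 13824*p^6)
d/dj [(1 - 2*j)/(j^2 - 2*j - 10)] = 2*(j^2 - j + 11)/(j^4 - 4*j^3 - 16*j^2 + 40*j + 100)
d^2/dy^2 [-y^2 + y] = -2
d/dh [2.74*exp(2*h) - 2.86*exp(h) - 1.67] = (5.48*exp(h) - 2.86)*exp(h)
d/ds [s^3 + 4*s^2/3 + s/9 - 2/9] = 3*s^2 + 8*s/3 + 1/9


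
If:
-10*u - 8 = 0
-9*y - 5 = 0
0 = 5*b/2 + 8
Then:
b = -16/5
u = -4/5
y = -5/9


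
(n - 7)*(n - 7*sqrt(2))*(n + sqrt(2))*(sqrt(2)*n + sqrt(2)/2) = sqrt(2)*n^4 - 12*n^3 - 13*sqrt(2)*n^3/2 - 35*sqrt(2)*n^2/2 + 78*n^2 + 42*n + 91*sqrt(2)*n + 49*sqrt(2)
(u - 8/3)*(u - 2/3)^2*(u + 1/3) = u^4 - 11*u^3/3 + 8*u^2/3 + 4*u/27 - 32/81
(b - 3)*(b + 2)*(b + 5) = b^3 + 4*b^2 - 11*b - 30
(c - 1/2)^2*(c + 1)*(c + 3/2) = c^4 + 3*c^3/2 - 3*c^2/4 - 7*c/8 + 3/8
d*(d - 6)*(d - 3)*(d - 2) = d^4 - 11*d^3 + 36*d^2 - 36*d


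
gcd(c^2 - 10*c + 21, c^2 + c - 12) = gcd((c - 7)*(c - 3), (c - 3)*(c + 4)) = c - 3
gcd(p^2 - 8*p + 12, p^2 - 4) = p - 2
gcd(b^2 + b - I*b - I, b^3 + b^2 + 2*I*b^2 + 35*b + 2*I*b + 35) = b + 1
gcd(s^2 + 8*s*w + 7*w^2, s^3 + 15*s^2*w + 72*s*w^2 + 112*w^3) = s + 7*w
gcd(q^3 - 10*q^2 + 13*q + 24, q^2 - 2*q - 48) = q - 8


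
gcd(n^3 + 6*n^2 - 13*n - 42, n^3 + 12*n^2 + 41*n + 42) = n^2 + 9*n + 14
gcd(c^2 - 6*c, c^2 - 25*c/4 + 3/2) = c - 6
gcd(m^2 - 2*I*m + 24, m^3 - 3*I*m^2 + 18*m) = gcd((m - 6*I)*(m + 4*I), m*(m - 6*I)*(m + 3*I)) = m - 6*I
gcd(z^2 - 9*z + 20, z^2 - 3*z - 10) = z - 5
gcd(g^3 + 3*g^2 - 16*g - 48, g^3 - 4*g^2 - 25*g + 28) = g + 4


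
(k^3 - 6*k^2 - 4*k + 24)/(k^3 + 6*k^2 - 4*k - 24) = (k - 6)/(k + 6)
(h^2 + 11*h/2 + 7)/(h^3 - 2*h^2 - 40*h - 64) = (h + 7/2)/(h^2 - 4*h - 32)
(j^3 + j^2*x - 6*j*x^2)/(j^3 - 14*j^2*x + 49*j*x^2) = (j^2 + j*x - 6*x^2)/(j^2 - 14*j*x + 49*x^2)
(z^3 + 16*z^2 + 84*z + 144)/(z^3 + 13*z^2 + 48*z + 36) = (z + 4)/(z + 1)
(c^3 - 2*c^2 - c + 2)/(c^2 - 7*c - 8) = (c^2 - 3*c + 2)/(c - 8)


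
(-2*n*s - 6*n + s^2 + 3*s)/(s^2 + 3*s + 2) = (-2*n*s - 6*n + s^2 + 3*s)/(s^2 + 3*s + 2)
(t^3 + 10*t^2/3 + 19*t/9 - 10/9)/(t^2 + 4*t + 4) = (9*t^2 + 12*t - 5)/(9*(t + 2))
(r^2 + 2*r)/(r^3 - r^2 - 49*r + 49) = r*(r + 2)/(r^3 - r^2 - 49*r + 49)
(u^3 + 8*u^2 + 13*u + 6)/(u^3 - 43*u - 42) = (u + 1)/(u - 7)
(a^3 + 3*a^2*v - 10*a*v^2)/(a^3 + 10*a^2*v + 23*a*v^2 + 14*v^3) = a*(a^2 + 3*a*v - 10*v^2)/(a^3 + 10*a^2*v + 23*a*v^2 + 14*v^3)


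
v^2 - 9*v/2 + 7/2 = (v - 7/2)*(v - 1)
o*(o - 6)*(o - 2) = o^3 - 8*o^2 + 12*o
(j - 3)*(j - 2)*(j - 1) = j^3 - 6*j^2 + 11*j - 6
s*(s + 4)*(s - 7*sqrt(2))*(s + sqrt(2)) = s^4 - 6*sqrt(2)*s^3 + 4*s^3 - 24*sqrt(2)*s^2 - 14*s^2 - 56*s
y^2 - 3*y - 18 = (y - 6)*(y + 3)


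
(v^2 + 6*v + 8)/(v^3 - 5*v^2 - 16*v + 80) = (v + 2)/(v^2 - 9*v + 20)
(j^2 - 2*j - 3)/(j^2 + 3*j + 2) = (j - 3)/(j + 2)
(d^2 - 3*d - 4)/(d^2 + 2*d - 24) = (d + 1)/(d + 6)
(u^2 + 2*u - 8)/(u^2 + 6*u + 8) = (u - 2)/(u + 2)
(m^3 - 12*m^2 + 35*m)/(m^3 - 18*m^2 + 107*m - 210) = m/(m - 6)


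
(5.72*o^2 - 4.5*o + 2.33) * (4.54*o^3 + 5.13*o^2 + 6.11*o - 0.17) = 25.9688*o^5 + 8.9136*o^4 + 22.4424*o^3 - 16.5145*o^2 + 15.0013*o - 0.3961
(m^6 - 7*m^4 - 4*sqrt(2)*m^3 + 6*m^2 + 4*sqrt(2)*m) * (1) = m^6 - 7*m^4 - 4*sqrt(2)*m^3 + 6*m^2 + 4*sqrt(2)*m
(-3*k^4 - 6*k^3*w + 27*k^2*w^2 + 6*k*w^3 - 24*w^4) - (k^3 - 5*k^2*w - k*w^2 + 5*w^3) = -3*k^4 - 6*k^3*w - k^3 + 27*k^2*w^2 + 5*k^2*w + 6*k*w^3 + k*w^2 - 24*w^4 - 5*w^3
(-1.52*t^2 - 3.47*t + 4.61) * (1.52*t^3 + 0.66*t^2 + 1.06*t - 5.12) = -2.3104*t^5 - 6.2776*t^4 + 3.1058*t^3 + 7.1468*t^2 + 22.653*t - 23.6032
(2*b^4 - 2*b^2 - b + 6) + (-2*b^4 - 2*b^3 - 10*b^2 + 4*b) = -2*b^3 - 12*b^2 + 3*b + 6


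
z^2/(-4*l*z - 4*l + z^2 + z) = z^2/(-4*l*z - 4*l + z^2 + z)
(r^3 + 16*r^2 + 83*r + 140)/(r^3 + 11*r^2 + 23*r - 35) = (r + 4)/(r - 1)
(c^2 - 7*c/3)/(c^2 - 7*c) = (c - 7/3)/(c - 7)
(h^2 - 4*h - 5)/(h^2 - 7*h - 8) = (h - 5)/(h - 8)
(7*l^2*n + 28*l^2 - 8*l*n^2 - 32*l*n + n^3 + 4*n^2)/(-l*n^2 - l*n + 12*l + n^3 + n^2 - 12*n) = (-7*l + n)/(n - 3)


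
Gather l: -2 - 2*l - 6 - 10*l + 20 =12 - 12*l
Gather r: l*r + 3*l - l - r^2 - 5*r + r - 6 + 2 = 2*l - r^2 + r*(l - 4) - 4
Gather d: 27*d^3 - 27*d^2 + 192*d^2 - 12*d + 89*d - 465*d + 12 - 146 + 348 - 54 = 27*d^3 + 165*d^2 - 388*d + 160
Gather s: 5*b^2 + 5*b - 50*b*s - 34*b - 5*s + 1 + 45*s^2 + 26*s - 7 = 5*b^2 - 29*b + 45*s^2 + s*(21 - 50*b) - 6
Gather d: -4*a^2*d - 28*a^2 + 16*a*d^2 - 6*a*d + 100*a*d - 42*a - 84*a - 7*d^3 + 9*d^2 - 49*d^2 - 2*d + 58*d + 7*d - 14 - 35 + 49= -28*a^2 - 126*a - 7*d^3 + d^2*(16*a - 40) + d*(-4*a^2 + 94*a + 63)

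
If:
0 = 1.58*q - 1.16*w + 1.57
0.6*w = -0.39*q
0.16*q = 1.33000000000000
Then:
No Solution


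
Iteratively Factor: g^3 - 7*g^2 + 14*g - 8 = (g - 1)*(g^2 - 6*g + 8) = (g - 4)*(g - 1)*(g - 2)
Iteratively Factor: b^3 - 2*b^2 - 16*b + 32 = (b - 2)*(b^2 - 16) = (b - 2)*(b + 4)*(b - 4)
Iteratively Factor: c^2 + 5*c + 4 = (c + 1)*(c + 4)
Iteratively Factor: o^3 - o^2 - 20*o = (o + 4)*(o^2 - 5*o) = (o - 5)*(o + 4)*(o)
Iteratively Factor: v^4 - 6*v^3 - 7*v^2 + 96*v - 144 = (v - 4)*(v^3 - 2*v^2 - 15*v + 36) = (v - 4)*(v + 4)*(v^2 - 6*v + 9) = (v - 4)*(v - 3)*(v + 4)*(v - 3)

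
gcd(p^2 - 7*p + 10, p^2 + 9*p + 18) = 1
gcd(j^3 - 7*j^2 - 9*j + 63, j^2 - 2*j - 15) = j + 3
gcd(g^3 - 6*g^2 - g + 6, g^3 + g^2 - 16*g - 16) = g + 1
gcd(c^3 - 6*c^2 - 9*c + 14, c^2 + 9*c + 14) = c + 2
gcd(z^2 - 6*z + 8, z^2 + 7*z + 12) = 1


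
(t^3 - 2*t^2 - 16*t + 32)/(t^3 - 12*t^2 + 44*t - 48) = (t + 4)/(t - 6)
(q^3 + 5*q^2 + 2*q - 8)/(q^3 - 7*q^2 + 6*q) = (q^2 + 6*q + 8)/(q*(q - 6))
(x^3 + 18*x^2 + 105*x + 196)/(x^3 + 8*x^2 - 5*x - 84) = (x + 7)/(x - 3)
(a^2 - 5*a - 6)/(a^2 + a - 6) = (a^2 - 5*a - 6)/(a^2 + a - 6)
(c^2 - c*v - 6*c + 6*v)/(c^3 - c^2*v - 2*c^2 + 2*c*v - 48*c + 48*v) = (c - 6)/(c^2 - 2*c - 48)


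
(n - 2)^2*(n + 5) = n^3 + n^2 - 16*n + 20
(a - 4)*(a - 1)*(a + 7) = a^3 + 2*a^2 - 31*a + 28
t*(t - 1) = t^2 - t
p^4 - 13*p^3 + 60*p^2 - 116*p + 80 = (p - 5)*(p - 4)*(p - 2)^2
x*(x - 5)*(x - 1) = x^3 - 6*x^2 + 5*x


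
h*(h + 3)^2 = h^3 + 6*h^2 + 9*h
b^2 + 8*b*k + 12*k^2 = (b + 2*k)*(b + 6*k)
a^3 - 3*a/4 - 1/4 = (a - 1)*(a + 1/2)^2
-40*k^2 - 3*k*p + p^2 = (-8*k + p)*(5*k + p)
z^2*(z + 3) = z^3 + 3*z^2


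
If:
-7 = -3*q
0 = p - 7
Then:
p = 7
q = 7/3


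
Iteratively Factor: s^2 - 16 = (s + 4)*(s - 4)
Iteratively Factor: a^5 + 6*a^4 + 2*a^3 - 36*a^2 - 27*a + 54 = (a - 2)*(a^4 + 8*a^3 + 18*a^2 - 27) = (a - 2)*(a + 3)*(a^3 + 5*a^2 + 3*a - 9) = (a - 2)*(a - 1)*(a + 3)*(a^2 + 6*a + 9) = (a - 2)*(a - 1)*(a + 3)^2*(a + 3)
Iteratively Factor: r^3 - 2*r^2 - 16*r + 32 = (r - 4)*(r^2 + 2*r - 8) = (r - 4)*(r + 4)*(r - 2)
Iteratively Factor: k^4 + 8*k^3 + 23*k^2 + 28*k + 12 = (k + 2)*(k^3 + 6*k^2 + 11*k + 6) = (k + 1)*(k + 2)*(k^2 + 5*k + 6) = (k + 1)*(k + 2)^2*(k + 3)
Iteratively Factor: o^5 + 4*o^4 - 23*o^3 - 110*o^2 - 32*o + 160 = (o - 5)*(o^4 + 9*o^3 + 22*o^2 - 32) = (o - 5)*(o + 4)*(o^3 + 5*o^2 + 2*o - 8) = (o - 5)*(o + 2)*(o + 4)*(o^2 + 3*o - 4) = (o - 5)*(o - 1)*(o + 2)*(o + 4)*(o + 4)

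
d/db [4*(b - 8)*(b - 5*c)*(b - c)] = 12*b^2 - 48*b*c - 64*b + 20*c^2 + 192*c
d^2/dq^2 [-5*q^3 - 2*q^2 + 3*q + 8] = -30*q - 4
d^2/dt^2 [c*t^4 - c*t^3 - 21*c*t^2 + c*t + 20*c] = 6*c*(2*t^2 - t - 7)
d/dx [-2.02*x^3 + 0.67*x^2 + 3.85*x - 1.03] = -6.06*x^2 + 1.34*x + 3.85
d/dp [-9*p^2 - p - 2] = -18*p - 1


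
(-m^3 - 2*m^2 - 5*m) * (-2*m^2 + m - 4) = 2*m^5 + 3*m^4 + 12*m^3 + 3*m^2 + 20*m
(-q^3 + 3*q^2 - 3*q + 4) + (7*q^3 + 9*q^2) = 6*q^3 + 12*q^2 - 3*q + 4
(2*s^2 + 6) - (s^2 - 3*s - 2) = s^2 + 3*s + 8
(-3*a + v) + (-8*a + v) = -11*a + 2*v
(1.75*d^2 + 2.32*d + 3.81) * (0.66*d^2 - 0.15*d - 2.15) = 1.155*d^4 + 1.2687*d^3 - 1.5959*d^2 - 5.5595*d - 8.1915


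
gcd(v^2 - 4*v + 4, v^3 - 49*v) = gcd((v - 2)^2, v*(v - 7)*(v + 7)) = 1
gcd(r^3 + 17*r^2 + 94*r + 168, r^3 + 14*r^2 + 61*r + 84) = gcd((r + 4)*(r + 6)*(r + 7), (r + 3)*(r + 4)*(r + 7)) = r^2 + 11*r + 28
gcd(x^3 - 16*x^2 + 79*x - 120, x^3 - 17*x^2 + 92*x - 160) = x^2 - 13*x + 40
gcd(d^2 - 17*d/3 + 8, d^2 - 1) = 1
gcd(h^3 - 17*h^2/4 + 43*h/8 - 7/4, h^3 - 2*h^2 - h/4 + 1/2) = h^2 - 5*h/2 + 1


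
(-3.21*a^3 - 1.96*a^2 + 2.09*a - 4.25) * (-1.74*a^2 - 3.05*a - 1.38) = 5.5854*a^5 + 13.2009*a^4 + 6.7712*a^3 + 3.7253*a^2 + 10.0783*a + 5.865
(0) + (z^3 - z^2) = z^3 - z^2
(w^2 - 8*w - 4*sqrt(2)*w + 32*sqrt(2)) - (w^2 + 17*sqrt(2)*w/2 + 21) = -25*sqrt(2)*w/2 - 8*w - 21 + 32*sqrt(2)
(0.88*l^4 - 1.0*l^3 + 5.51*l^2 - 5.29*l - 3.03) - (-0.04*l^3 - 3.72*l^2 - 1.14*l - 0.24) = 0.88*l^4 - 0.96*l^3 + 9.23*l^2 - 4.15*l - 2.79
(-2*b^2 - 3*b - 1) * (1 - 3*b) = 6*b^3 + 7*b^2 - 1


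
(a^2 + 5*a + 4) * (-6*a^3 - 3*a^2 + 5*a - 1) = -6*a^5 - 33*a^4 - 34*a^3 + 12*a^2 + 15*a - 4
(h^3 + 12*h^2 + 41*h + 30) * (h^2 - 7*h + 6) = h^5 + 5*h^4 - 37*h^3 - 185*h^2 + 36*h + 180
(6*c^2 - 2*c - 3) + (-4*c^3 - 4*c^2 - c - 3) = -4*c^3 + 2*c^2 - 3*c - 6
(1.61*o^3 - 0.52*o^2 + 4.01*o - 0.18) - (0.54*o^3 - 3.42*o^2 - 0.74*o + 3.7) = 1.07*o^3 + 2.9*o^2 + 4.75*o - 3.88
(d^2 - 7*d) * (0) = 0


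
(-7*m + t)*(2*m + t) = -14*m^2 - 5*m*t + t^2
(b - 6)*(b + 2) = b^2 - 4*b - 12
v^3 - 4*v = v*(v - 2)*(v + 2)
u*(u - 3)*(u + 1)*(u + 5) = u^4 + 3*u^3 - 13*u^2 - 15*u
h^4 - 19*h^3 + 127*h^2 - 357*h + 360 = (h - 8)*(h - 5)*(h - 3)^2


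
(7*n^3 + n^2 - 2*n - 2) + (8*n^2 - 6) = 7*n^3 + 9*n^2 - 2*n - 8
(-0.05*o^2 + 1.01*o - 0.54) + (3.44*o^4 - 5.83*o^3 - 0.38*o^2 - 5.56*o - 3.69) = 3.44*o^4 - 5.83*o^3 - 0.43*o^2 - 4.55*o - 4.23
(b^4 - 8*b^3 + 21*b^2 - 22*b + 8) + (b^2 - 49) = b^4 - 8*b^3 + 22*b^2 - 22*b - 41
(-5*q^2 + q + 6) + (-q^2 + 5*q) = -6*q^2 + 6*q + 6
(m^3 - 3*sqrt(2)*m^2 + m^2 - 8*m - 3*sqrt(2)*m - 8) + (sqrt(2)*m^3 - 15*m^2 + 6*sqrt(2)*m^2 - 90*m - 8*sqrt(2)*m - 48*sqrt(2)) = m^3 + sqrt(2)*m^3 - 14*m^2 + 3*sqrt(2)*m^2 - 98*m - 11*sqrt(2)*m - 48*sqrt(2) - 8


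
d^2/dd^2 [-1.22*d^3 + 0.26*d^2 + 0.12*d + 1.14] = 0.52 - 7.32*d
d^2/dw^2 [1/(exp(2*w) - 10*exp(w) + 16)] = 2*((5 - 2*exp(w))*(exp(2*w) - 10*exp(w) + 16) + 4*(exp(w) - 5)^2*exp(w))*exp(w)/(exp(2*w) - 10*exp(w) + 16)^3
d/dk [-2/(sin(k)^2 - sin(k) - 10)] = 2*(2*sin(k) - 1)*cos(k)/(sin(k) + cos(k)^2 + 9)^2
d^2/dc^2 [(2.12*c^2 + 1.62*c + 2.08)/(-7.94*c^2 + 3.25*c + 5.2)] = (-313.674464*c^3 - 1311.967488*c^2 - 79.2729600000001*c - 275.59168)/(500.566184*c^6 - 614.6751*c^5 - 731.88141*c^4 + 770.787875*c^3 + 479.3178*c^2 - 263.64*c - 140.608)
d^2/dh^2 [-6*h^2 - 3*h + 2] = -12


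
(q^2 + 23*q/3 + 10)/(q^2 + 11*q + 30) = (q + 5/3)/(q + 5)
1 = 1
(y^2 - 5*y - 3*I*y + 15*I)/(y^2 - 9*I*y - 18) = (y - 5)/(y - 6*I)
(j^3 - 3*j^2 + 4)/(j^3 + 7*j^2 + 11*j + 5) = (j^2 - 4*j + 4)/(j^2 + 6*j + 5)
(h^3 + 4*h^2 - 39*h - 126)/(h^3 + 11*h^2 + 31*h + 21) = (h - 6)/(h + 1)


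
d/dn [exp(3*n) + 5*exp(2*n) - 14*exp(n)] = (3*exp(2*n) + 10*exp(n) - 14)*exp(n)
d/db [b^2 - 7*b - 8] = 2*b - 7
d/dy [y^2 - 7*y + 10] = 2*y - 7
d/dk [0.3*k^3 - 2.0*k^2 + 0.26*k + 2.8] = 0.9*k^2 - 4.0*k + 0.26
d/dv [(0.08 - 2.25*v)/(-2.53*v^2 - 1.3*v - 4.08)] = (-5.6925*v^2 + 0.4048*v + 9.284)/(6.4009*v^4 + 6.578*v^3 + 22.3348*v^2 + 10.608*v + 16.6464)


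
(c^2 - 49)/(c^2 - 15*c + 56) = (c + 7)/(c - 8)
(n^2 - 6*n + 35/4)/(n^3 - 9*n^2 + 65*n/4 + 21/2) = (2*n - 5)/(2*n^2 - 11*n - 6)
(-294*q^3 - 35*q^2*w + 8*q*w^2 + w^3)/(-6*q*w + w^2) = 49*q^2/w + 14*q + w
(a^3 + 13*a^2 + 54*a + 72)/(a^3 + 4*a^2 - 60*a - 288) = (a^2 + 7*a + 12)/(a^2 - 2*a - 48)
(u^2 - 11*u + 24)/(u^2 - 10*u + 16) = (u - 3)/(u - 2)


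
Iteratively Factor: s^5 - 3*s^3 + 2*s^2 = (s + 2)*(s^4 - 2*s^3 + s^2) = s*(s + 2)*(s^3 - 2*s^2 + s) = s*(s - 1)*(s + 2)*(s^2 - s) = s^2*(s - 1)*(s + 2)*(s - 1)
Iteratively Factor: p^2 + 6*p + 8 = (p + 2)*(p + 4)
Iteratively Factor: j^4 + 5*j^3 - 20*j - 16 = (j + 1)*(j^3 + 4*j^2 - 4*j - 16) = (j - 2)*(j + 1)*(j^2 + 6*j + 8) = (j - 2)*(j + 1)*(j + 4)*(j + 2)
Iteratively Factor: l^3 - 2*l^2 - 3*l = (l - 3)*(l^2 + l) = l*(l - 3)*(l + 1)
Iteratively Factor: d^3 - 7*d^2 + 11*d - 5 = (d - 5)*(d^2 - 2*d + 1) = (d - 5)*(d - 1)*(d - 1)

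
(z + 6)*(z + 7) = z^2 + 13*z + 42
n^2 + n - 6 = (n - 2)*(n + 3)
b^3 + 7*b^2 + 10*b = b*(b + 2)*(b + 5)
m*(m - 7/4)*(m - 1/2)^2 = m^4 - 11*m^3/4 + 2*m^2 - 7*m/16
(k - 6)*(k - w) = k^2 - k*w - 6*k + 6*w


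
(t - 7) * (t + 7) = t^2 - 49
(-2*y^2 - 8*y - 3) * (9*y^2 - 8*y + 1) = -18*y^4 - 56*y^3 + 35*y^2 + 16*y - 3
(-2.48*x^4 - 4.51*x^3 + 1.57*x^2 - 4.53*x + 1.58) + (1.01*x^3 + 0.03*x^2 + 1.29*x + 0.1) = -2.48*x^4 - 3.5*x^3 + 1.6*x^2 - 3.24*x + 1.68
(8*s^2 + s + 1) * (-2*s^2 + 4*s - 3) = -16*s^4 + 30*s^3 - 22*s^2 + s - 3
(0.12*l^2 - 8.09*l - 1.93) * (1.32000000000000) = 0.1584*l^2 - 10.6788*l - 2.5476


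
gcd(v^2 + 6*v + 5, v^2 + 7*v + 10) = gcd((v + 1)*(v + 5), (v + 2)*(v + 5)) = v + 5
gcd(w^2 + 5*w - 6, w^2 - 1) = w - 1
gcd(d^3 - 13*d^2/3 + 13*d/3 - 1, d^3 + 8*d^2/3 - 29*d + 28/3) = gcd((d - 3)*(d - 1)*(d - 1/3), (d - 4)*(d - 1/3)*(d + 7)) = d - 1/3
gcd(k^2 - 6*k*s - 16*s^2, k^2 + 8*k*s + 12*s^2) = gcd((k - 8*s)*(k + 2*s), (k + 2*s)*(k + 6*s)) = k + 2*s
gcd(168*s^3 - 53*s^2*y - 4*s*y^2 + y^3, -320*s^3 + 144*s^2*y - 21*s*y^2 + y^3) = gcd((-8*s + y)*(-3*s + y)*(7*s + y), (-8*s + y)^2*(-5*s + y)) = -8*s + y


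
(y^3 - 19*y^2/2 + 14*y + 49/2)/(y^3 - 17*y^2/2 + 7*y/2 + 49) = (y + 1)/(y + 2)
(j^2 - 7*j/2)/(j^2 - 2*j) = (j - 7/2)/(j - 2)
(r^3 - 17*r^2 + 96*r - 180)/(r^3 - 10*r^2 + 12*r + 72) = (r - 5)/(r + 2)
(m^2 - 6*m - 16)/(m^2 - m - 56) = (m + 2)/(m + 7)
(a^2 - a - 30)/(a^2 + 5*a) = (a - 6)/a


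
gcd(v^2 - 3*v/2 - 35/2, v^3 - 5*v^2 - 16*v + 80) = v - 5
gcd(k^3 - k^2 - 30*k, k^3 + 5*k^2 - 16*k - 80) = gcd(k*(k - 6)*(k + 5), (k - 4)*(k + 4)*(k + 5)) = k + 5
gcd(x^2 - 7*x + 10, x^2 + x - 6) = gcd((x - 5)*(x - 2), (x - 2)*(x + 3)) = x - 2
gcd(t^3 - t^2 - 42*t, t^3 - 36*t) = t^2 + 6*t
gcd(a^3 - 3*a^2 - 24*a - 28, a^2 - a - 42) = a - 7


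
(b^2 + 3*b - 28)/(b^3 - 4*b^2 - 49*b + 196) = 1/(b - 7)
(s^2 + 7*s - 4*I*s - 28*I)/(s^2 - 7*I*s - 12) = (s + 7)/(s - 3*I)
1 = 1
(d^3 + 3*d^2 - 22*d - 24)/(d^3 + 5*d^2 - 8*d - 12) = (d - 4)/(d - 2)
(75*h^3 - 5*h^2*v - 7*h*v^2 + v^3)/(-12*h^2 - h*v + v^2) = (25*h^2 - 10*h*v + v^2)/(-4*h + v)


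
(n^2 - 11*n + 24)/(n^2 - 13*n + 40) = (n - 3)/(n - 5)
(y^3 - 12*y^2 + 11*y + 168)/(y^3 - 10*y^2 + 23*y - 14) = (y^2 - 5*y - 24)/(y^2 - 3*y + 2)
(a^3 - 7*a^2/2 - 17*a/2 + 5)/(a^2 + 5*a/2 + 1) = (2*a^2 - 11*a + 5)/(2*a + 1)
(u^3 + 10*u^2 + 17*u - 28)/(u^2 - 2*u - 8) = (-u^3 - 10*u^2 - 17*u + 28)/(-u^2 + 2*u + 8)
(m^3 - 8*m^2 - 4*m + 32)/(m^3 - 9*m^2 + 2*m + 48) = (m - 2)/(m - 3)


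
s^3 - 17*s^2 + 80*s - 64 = (s - 8)^2*(s - 1)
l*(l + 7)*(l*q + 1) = l^3*q + 7*l^2*q + l^2 + 7*l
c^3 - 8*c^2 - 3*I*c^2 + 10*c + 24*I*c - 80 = (c - 8)*(c - 5*I)*(c + 2*I)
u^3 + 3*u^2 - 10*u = u*(u - 2)*(u + 5)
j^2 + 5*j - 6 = (j - 1)*(j + 6)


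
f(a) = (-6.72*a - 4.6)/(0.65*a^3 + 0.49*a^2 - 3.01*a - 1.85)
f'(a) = (-6.72*a - 4.6)*(-1.95*a^2 - 0.98*a + 3.01)/(0.65*a^3 + 0.49*a^2 - 3.01*a - 1.85)^2 - 6.72/(0.65*a^3 + 0.49*a^2 - 3.01*a - 1.85) = (8.736*a^3 + 12.2628*a^2 + 4.508*a - 1.414)/(0.4225*a^6 + 0.637*a^5 - 3.6729*a^4 - 5.3548*a^3 + 7.2471*a^2 + 11.137*a + 3.4225)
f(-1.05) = 2.24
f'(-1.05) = -2.27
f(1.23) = 3.57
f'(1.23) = 3.00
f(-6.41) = -0.29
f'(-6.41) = -0.10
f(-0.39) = 3.09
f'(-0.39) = -4.45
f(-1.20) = 2.58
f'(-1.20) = -2.36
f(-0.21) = 2.65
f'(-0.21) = -1.31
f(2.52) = -5.28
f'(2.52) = 13.68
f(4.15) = -0.80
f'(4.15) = 0.52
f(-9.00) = -0.14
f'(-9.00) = -0.03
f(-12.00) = -0.07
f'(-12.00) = -0.01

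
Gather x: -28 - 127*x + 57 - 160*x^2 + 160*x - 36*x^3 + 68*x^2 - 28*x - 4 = -36*x^3 - 92*x^2 + 5*x + 25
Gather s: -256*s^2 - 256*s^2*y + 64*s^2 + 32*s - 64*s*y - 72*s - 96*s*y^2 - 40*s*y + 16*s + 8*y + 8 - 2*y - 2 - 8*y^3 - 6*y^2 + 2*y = s^2*(-256*y - 192) + s*(-96*y^2 - 104*y - 24) - 8*y^3 - 6*y^2 + 8*y + 6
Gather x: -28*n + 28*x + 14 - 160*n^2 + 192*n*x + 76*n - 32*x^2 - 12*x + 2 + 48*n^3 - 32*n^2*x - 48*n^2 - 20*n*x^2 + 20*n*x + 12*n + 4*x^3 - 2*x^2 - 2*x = 48*n^3 - 208*n^2 + 60*n + 4*x^3 + x^2*(-20*n - 34) + x*(-32*n^2 + 212*n + 14) + 16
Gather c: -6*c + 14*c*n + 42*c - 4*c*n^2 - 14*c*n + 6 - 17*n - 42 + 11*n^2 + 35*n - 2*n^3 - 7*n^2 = c*(36 - 4*n^2) - 2*n^3 + 4*n^2 + 18*n - 36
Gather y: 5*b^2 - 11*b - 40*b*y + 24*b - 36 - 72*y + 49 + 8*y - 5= 5*b^2 + 13*b + y*(-40*b - 64) + 8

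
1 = 1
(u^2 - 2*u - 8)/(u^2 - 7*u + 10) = (u^2 - 2*u - 8)/(u^2 - 7*u + 10)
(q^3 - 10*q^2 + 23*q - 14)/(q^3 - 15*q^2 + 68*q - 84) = (q - 1)/(q - 6)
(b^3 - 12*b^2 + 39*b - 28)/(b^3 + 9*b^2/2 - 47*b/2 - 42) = 2*(b^2 - 8*b + 7)/(2*b^2 + 17*b + 21)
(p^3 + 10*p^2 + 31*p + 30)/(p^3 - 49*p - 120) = (p + 2)/(p - 8)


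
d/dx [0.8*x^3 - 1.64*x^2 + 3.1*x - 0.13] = 2.4*x^2 - 3.28*x + 3.1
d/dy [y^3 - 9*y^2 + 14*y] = 3*y^2 - 18*y + 14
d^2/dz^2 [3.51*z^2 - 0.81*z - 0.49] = 7.02000000000000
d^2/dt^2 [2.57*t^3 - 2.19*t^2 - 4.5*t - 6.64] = 15.42*t - 4.38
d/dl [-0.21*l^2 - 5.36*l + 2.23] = -0.42*l - 5.36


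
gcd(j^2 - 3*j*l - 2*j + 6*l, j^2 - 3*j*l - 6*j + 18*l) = j - 3*l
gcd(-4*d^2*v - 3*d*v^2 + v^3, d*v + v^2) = d*v + v^2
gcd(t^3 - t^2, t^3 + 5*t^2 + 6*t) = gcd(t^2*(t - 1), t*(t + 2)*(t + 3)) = t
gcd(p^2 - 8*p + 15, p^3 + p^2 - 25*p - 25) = p - 5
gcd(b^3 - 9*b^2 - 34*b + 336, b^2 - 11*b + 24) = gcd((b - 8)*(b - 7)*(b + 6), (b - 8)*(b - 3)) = b - 8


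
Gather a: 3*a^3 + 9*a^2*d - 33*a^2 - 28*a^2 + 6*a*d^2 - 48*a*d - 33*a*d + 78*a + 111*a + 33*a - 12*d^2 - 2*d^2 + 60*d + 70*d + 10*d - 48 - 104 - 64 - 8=3*a^3 + a^2*(9*d - 61) + a*(6*d^2 - 81*d + 222) - 14*d^2 + 140*d - 224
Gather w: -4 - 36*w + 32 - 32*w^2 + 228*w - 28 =-32*w^2 + 192*w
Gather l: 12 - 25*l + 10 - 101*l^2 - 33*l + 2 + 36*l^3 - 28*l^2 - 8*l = 36*l^3 - 129*l^2 - 66*l + 24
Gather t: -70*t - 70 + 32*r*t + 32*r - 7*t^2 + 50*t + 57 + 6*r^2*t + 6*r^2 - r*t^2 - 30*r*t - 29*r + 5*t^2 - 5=6*r^2 + 3*r + t^2*(-r - 2) + t*(6*r^2 + 2*r - 20) - 18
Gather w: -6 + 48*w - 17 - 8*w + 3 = 40*w - 20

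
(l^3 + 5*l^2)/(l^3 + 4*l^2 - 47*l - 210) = l^2/(l^2 - l - 42)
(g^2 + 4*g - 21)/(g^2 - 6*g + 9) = (g + 7)/(g - 3)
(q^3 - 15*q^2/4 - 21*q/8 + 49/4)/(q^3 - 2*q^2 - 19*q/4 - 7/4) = (4*q^2 - q - 14)/(2*(2*q^2 + 3*q + 1))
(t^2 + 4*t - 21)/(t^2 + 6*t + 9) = (t^2 + 4*t - 21)/(t^2 + 6*t + 9)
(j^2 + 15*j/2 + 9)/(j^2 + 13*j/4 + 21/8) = 4*(j + 6)/(4*j + 7)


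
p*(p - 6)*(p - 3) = p^3 - 9*p^2 + 18*p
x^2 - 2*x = x*(x - 2)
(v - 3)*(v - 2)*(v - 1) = v^3 - 6*v^2 + 11*v - 6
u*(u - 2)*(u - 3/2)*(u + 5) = u^4 + 3*u^3/2 - 29*u^2/2 + 15*u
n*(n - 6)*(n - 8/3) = n^3 - 26*n^2/3 + 16*n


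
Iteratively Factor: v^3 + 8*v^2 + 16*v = (v + 4)*(v^2 + 4*v) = (v + 4)^2*(v)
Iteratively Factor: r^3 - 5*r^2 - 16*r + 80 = (r - 4)*(r^2 - r - 20) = (r - 5)*(r - 4)*(r + 4)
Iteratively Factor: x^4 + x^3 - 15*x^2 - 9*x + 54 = (x - 3)*(x^3 + 4*x^2 - 3*x - 18) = (x - 3)*(x - 2)*(x^2 + 6*x + 9) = (x - 3)*(x - 2)*(x + 3)*(x + 3)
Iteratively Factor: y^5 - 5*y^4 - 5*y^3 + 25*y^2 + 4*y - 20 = (y + 2)*(y^4 - 7*y^3 + 9*y^2 + 7*y - 10) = (y - 5)*(y + 2)*(y^3 - 2*y^2 - y + 2) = (y - 5)*(y - 2)*(y + 2)*(y^2 - 1) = (y - 5)*(y - 2)*(y + 1)*(y + 2)*(y - 1)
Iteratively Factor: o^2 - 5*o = (o)*(o - 5)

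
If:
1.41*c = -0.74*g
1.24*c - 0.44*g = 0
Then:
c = 0.00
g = 0.00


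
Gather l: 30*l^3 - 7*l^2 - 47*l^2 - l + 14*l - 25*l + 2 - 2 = 30*l^3 - 54*l^2 - 12*l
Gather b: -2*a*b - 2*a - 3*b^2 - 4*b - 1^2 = -2*a - 3*b^2 + b*(-2*a - 4) - 1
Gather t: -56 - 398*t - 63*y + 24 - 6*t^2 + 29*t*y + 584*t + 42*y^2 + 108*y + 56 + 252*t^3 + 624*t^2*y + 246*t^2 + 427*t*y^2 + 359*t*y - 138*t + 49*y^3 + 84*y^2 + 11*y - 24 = 252*t^3 + t^2*(624*y + 240) + t*(427*y^2 + 388*y + 48) + 49*y^3 + 126*y^2 + 56*y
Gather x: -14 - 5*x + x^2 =x^2 - 5*x - 14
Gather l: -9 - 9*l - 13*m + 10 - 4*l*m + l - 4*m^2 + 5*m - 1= l*(-4*m - 8) - 4*m^2 - 8*m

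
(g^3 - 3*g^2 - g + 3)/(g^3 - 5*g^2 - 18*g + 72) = (g^2 - 1)/(g^2 - 2*g - 24)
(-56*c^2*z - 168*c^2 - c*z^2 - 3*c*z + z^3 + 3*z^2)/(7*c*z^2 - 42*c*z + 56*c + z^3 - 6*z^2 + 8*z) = (-8*c*z - 24*c + z^2 + 3*z)/(z^2 - 6*z + 8)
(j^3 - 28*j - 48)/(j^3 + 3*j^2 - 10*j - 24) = (j - 6)/(j - 3)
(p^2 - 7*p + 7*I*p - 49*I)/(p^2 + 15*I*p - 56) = (p - 7)/(p + 8*I)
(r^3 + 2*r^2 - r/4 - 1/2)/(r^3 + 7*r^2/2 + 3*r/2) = (r^2 + 3*r/2 - 1)/(r*(r + 3))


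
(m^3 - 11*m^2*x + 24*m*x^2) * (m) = m^4 - 11*m^3*x + 24*m^2*x^2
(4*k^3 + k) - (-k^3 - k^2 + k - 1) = 5*k^3 + k^2 + 1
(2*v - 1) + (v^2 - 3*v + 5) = v^2 - v + 4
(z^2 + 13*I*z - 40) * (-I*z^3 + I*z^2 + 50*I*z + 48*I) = -I*z^5 + 13*z^4 + I*z^4 - 13*z^3 + 90*I*z^3 - 650*z^2 + 8*I*z^2 - 624*z - 2000*I*z - 1920*I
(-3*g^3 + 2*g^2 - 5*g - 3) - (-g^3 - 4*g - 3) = -2*g^3 + 2*g^2 - g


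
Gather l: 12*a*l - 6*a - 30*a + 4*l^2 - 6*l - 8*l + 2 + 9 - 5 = -36*a + 4*l^2 + l*(12*a - 14) + 6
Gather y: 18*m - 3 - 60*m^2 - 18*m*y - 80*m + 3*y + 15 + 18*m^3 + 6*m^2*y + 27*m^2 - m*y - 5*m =18*m^3 - 33*m^2 - 67*m + y*(6*m^2 - 19*m + 3) + 12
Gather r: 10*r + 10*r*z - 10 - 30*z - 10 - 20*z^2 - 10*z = r*(10*z + 10) - 20*z^2 - 40*z - 20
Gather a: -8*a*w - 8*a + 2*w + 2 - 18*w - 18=a*(-8*w - 8) - 16*w - 16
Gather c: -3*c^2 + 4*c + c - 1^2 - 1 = -3*c^2 + 5*c - 2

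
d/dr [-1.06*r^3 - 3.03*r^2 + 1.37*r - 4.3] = -3.18*r^2 - 6.06*r + 1.37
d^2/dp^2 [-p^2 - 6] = -2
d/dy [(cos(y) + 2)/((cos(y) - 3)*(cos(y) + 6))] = (cos(y)^2 + 4*cos(y) + 24)*sin(y)/((cos(y) - 3)^2*(cos(y) + 6)^2)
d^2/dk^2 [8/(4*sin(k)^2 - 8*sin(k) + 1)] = 64*(-16*sin(k) - 3*sin(3*k) + cos(2*k) - cos(4*k) + 15)/(4*sin(k)^2 - 8*sin(k) + 1)^3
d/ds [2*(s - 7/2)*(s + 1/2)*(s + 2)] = 6*s^2 - 4*s - 31/2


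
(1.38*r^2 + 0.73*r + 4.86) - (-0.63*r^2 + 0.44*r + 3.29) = 2.01*r^2 + 0.29*r + 1.57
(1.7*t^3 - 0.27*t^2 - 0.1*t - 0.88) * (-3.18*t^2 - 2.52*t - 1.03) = -5.406*t^5 - 3.4254*t^4 - 0.7526*t^3 + 3.3285*t^2 + 2.3206*t + 0.9064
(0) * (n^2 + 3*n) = 0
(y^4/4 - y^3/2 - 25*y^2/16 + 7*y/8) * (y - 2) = y^5/4 - y^4 - 9*y^3/16 + 4*y^2 - 7*y/4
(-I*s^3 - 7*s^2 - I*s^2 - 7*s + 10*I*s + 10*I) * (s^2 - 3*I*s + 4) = -I*s^5 - 10*s^4 - I*s^4 - 10*s^3 + 27*I*s^3 + 2*s^2 + 27*I*s^2 + 2*s + 40*I*s + 40*I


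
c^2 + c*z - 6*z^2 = (c - 2*z)*(c + 3*z)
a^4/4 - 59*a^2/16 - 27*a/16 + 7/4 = (a/4 + 1/4)*(a - 4)*(a - 1/2)*(a + 7/2)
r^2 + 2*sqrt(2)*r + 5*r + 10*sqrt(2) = (r + 5)*(r + 2*sqrt(2))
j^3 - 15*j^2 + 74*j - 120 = (j - 6)*(j - 5)*(j - 4)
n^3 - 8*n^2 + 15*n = n*(n - 5)*(n - 3)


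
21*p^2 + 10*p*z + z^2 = (3*p + z)*(7*p + z)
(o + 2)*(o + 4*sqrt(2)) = o^2 + 2*o + 4*sqrt(2)*o + 8*sqrt(2)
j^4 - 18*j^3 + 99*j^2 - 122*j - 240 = (j - 8)*(j - 6)*(j - 5)*(j + 1)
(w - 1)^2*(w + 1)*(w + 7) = w^4 + 6*w^3 - 8*w^2 - 6*w + 7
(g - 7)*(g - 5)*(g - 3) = g^3 - 15*g^2 + 71*g - 105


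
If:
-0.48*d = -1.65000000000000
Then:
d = 3.44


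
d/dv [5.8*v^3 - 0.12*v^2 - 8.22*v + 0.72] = 17.4*v^2 - 0.24*v - 8.22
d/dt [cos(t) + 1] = -sin(t)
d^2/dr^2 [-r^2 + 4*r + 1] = -2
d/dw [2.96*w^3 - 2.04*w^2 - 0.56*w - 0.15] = 8.88*w^2 - 4.08*w - 0.56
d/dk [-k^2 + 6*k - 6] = 6 - 2*k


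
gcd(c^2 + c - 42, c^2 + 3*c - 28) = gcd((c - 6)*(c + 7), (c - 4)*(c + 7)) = c + 7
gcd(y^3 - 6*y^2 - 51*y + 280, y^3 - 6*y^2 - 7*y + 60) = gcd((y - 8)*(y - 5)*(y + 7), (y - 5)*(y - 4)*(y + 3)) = y - 5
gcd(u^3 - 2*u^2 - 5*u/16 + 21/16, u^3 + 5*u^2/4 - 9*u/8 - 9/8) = u^2 - u/4 - 3/4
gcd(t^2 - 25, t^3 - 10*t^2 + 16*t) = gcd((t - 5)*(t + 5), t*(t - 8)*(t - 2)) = 1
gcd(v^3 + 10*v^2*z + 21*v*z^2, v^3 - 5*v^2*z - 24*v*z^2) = v^2 + 3*v*z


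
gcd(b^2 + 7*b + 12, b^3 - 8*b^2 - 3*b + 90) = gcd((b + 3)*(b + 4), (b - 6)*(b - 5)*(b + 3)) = b + 3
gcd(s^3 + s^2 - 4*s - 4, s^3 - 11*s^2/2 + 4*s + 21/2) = s + 1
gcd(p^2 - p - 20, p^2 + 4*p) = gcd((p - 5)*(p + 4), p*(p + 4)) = p + 4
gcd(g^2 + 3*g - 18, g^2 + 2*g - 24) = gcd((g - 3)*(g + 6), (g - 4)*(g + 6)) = g + 6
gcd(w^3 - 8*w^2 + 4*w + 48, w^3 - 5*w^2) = 1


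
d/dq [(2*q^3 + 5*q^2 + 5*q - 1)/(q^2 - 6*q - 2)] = (2*q^4 - 24*q^3 - 47*q^2 - 18*q - 16)/(q^4 - 12*q^3 + 32*q^2 + 24*q + 4)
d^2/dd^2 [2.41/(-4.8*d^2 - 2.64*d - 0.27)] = (111.0528*d^2 + 61.07904*d - 2.41*(9.6*d + 2.64)*(19.2*d + 5.28) + 6.24672)/(4.8*d^2 + 2.64*d + 0.27)^3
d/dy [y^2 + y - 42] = 2*y + 1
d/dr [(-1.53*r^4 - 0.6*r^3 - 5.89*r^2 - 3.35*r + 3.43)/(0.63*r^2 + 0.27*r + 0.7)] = (-1.9278*r^5 - 1.6173*r^4 - 4.608*r^3 - 0.7398*r^2 - 12.5678*r - 3.2711)/(0.3969*r^4 + 0.3402*r^3 + 0.9549*r^2 + 0.378*r + 0.49)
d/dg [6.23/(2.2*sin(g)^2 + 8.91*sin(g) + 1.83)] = -(27.412*sin(g) + 55.5093)*cos(g)/(2.2*sin(g)^2 + 8.91*sin(g) + 1.83)^2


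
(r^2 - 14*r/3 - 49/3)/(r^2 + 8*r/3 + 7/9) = 3*(r - 7)/(3*r + 1)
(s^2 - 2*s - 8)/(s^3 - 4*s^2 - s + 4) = (s + 2)/(s^2 - 1)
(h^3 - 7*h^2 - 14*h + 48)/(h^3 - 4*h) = (h^2 - 5*h - 24)/(h*(h + 2))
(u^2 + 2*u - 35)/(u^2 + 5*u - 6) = (u^2 + 2*u - 35)/(u^2 + 5*u - 6)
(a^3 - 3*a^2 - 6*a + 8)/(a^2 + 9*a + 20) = (a^3 - 3*a^2 - 6*a + 8)/(a^2 + 9*a + 20)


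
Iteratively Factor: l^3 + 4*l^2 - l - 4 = (l + 4)*(l^2 - 1) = (l - 1)*(l + 4)*(l + 1)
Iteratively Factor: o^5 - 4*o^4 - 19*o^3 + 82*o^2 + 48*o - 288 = (o - 3)*(o^4 - o^3 - 22*o^2 + 16*o + 96) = (o - 3)^2*(o^3 + 2*o^2 - 16*o - 32) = (o - 3)^2*(o + 4)*(o^2 - 2*o - 8) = (o - 3)^2*(o + 2)*(o + 4)*(o - 4)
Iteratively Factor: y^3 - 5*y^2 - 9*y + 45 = (y + 3)*(y^2 - 8*y + 15) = (y - 5)*(y + 3)*(y - 3)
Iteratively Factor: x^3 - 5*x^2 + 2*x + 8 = (x - 2)*(x^2 - 3*x - 4) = (x - 2)*(x + 1)*(x - 4)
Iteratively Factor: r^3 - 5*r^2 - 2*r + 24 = (r + 2)*(r^2 - 7*r + 12) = (r - 4)*(r + 2)*(r - 3)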